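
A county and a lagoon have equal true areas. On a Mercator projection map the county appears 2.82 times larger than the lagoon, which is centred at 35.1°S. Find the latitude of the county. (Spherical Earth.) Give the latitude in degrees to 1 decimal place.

For equal true areas on Mercator, apparent areas scale as sec²φ, so the ratio is cos²φ₂ / cos²φ₁.
cos²φ₂ / cos²φ₁ = 2.82  ⇒  cos φ₁ = cos 35.1° / √2.82 = 0.8181/1.679 = 0.4872.
φ₁ = arccos(0.4872) ≈ 60.8°.

60.8°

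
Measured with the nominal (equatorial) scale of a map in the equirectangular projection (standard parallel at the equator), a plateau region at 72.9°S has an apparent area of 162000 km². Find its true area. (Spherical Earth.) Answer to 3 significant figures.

47600 km²

In the plate carrée (x = Rλ, y = Rφ), meridians are true-scale (h = 1) and parallels are stretched by k = sec φ.
Areal scale = h·k = 1 × sec φ; at 72.9°, h = 1.000, k = 3.401, so h·k = 3.401.
True area = apparent / (areal scale) = 162000 / 3.401 ≈ 47600 km².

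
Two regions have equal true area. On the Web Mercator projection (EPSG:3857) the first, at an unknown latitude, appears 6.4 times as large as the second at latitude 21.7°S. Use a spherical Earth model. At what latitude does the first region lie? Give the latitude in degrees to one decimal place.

68.5°

For equal true areas on Mercator, apparent areas scale as sec²φ, so the ratio is cos²φ₂ / cos²φ₁.
cos²φ₂ / cos²φ₁ = 6.4  ⇒  cos φ₁ = cos 21.7° / √6.4 = 0.9291/2.530 = 0.3673.
φ₁ = arccos(0.3673) ≈ 68.5°.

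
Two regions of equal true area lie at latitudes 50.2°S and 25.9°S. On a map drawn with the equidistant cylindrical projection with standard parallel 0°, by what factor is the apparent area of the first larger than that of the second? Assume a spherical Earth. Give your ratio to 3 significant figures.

For the equirectangular projection with φ₀ = 0 (plate carrée), h = 1 along meridians and k = sec φ along parallels.
Areal scale at 50.2°: h·k = 1.000 × 1.562 = 1.562.
Areal scale at 25.9°: h·k = 1.000 × 1.112 = 1.112.
Ratio = 1.562/1.112 ≈ 1.41.

1.41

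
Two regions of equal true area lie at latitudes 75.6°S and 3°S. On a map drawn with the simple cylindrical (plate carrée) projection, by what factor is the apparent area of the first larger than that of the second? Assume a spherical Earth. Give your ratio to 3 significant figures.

4.02

In the plate carrée (x = Rλ, y = Rφ), meridians are true-scale (h = 1) and parallels are stretched by k = sec φ.
Areal scale at 75.6°: h·k = 1.000 × 4.021 = 4.021.
Areal scale at 3°: h·k = 1.000 × 1.001 = 1.001.
Ratio = 4.021/1.001 ≈ 4.02.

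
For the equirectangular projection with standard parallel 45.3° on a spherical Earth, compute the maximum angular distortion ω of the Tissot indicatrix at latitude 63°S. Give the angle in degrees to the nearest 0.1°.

In the equirectangular projection with standard parallel φ₀ = 45.3° (x = Rλ cos φ₀, y = Rφ), meridians are true-scale (h = 1) and the parallel scale is k = cos φ₀ / cos φ.
At 63°: h = 1.000, k = 1.549; principal scales a = 1.549, b = 1.000.
sin(ω/2) = (a − b)/(a + b) = 0.5494/2.549 = 0.2155, so ω = 2 arcsin(0.2155) ≈ 24.9°.

24.9°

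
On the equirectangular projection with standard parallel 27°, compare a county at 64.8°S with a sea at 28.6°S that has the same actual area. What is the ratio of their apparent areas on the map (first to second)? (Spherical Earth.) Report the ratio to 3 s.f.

2.06

With standard parallel φ₀ = 27°, the equirectangular projection gives x = Rλ cos φ₀, y = Rφ, so h = 1 and k = cos 27° / cos φ.
Areal scale at 64.8°: h·k = 1.000 × 2.093 = 2.093.
Areal scale at 28.6°: h·k = 1.000 × 1.015 = 1.015.
Ratio = 2.093/1.015 ≈ 2.06.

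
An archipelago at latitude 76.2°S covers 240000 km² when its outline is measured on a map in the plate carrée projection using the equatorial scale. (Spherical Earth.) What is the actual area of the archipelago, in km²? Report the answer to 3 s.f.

57200 km²

Plate carrée maps x = Rλ, y = Rφ. The meridian scale is h = 1 and the parallel scale is k = 1/cos φ = sec φ.
Areal scale = h·k = 1 × sec φ; at 76.2°, h = 1.000, k = 4.192, so h·k = 4.192.
True area = apparent / (areal scale) = 240000 / 4.192 ≈ 57200 km².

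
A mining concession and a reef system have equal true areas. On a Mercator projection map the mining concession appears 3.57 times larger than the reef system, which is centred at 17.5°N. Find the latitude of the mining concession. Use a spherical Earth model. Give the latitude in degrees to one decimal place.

59.7°

On Mercator, (apparent₁)/(apparent₂) = sec²φ₁ / sec²φ₂ when true areas are equal.
cos²φ₂ / cos²φ₁ = 3.57  ⇒  cos φ₁ = cos 17.5° / √3.57 = 0.9537/1.889 = 0.5048.
φ₁ = arccos(0.5048) ≈ 59.7°.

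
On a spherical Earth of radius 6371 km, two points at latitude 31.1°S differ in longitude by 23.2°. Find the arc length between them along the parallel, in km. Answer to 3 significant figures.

2210 km

Arc length along a parallel = R cos φ · Δλ (with Δλ in radians).
= 6371 × cos 31.1° × (23.2° × π/180) = 6371 × 0.8563 × 0.4049 ≈ 2210 km.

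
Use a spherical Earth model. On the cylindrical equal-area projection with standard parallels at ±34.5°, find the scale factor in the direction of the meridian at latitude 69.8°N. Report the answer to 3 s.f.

A cylindrical equal-area projection with standard parallel φ₀ has meridian scale h = cos φ / cos φ₀ and parallel scale k = cos φ₀ / cos φ (so areas are preserved, h·k = 1).
h = cos 69.8° / cos 34.5° = 0.3453/0.8241 = 0.4190.

0.419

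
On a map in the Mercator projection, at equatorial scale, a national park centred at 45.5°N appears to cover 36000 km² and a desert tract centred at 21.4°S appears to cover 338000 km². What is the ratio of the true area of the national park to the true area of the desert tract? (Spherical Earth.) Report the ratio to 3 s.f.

Mercator's areal exaggeration is sec²φ; hence true area = (apparent area) · cos²φ.
True area of national park: 36000 × cos²(45.5°) = 36000 × 0.4913 = 17690 km².
True area of desert tract: 338000 × cos²(21.4°) = 338000 × 0.8669 = 293000 km².
Ratio = 17690 / 293000 ≈ 0.0604.

0.0604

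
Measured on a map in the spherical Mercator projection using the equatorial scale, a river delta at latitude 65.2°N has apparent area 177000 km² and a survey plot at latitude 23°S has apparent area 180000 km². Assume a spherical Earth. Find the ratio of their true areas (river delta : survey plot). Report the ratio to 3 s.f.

Since Mercator area scale is 1/cos²φ, the true area equals the apparent area multiplied by cos²φ.
True area of river delta: 177000 × cos²(65.2°) = 177000 × 0.1759 = 31140 km².
True area of survey plot: 180000 × cos²(23°) = 180000 × 0.8473 = 152500 km².
Ratio = 31140 / 152500 ≈ 0.204.

0.204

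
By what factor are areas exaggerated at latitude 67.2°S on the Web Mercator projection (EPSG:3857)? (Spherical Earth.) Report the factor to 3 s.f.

The Mercator projection is conformal; its linear scale factor is the same in every direction and equals sec φ = 1/cos φ.
Areal scale = k² = sec²φ = 1/cos²(67.2°) = 1/0.3875² = 6.659.

6.66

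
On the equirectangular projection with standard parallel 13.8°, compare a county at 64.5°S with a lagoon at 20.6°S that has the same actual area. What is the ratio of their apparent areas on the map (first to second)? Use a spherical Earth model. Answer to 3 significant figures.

2.17

In the equirectangular projection with standard parallel φ₀ = 13.8° (x = Rλ cos φ₀, y = Rφ), meridians are true-scale (h = 1) and the parallel scale is k = cos φ₀ / cos φ.
Areal scale at 64.5°: h·k = 1.000 × 2.256 = 2.256.
Areal scale at 20.6°: h·k = 1.000 × 1.037 = 1.037.
Ratio = 2.256/1.037 ≈ 2.17.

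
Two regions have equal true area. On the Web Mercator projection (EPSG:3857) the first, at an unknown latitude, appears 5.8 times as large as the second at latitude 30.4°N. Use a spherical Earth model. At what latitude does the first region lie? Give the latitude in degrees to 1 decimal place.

On Mercator, (apparent₁)/(apparent₂) = sec²φ₁ / sec²φ₂ when true areas are equal.
cos²φ₂ / cos²φ₁ = 5.8  ⇒  cos φ₁ = cos 30.4° / √5.8 = 0.8625/2.408 = 0.3581.
φ₁ = arccos(0.3581) ≈ 69.0°.

69.0°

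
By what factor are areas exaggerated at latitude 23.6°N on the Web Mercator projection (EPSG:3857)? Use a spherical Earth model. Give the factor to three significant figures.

1.19

The Mercator projection is conformal; its linear scale factor is the same in every direction and equals sec φ = 1/cos φ.
Areal scale = k² = sec²φ = 1/cos²(23.6°) = 1/0.9164² = 1.191.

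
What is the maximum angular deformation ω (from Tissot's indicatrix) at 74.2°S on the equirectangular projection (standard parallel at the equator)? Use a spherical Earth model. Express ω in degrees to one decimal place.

In the plate carrée (x = Rλ, y = Rφ), meridians are true-scale (h = 1) and parallels are stretched by k = sec φ.
At 74.2°: h = 1.000, k = 3.673; principal scales a = 3.673, b = 1.000.
sin(ω/2) = (a − b)/(a + b) = 2.673/4.673 = 0.5720, so ω = 2 arcsin(0.5720) ≈ 69.8°.

69.8°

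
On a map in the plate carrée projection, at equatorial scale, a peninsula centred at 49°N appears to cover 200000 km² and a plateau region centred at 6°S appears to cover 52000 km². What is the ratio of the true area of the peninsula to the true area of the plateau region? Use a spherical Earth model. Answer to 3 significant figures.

On the plate carrée, areal scale = h·k = 1 × sec φ, so true area = apparent × cos φ.
True area of peninsula: 200000 × cos(49°) = 200000 × 0.6561 = 131200 km².
True area of plateau region: 52000 × cos(6°) = 52000 × 0.9945 = 51720 km².
Ratio = 131200 / 51720 ≈ 2.54.

2.54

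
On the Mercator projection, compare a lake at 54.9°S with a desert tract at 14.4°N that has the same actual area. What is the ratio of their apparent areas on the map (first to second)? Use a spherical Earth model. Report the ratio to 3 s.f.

Mercator areal scale is sec²φ.
At 54.9°: sec²(54.9°) = 1/0.5750² = 3.025.
At 14.4°: sec²(14.4°) = 1/0.9686² = 1.066.
Ratio = 3.025/1.066 = cos²(14.4°)/cos²(54.9°) ≈ 2.84.

2.84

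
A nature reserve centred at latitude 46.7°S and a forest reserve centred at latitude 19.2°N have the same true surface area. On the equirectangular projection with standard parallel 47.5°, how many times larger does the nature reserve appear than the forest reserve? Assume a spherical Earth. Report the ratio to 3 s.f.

1.38

The equidistant cylindrical projection with φ₀ = 47.5° has h = 1 (meridians true) and k = cos φ₀ / cos φ along parallels.
Areal scale at 46.7°: h·k = 1.000 × 0.9851 = 0.9851.
Areal scale at 19.2°: h·k = 1.000 × 0.7154 = 0.7154.
Ratio = 0.9851/0.7154 ≈ 1.38.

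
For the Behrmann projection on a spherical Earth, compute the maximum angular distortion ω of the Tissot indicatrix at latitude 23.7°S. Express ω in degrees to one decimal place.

6.4°

Behrmann is a cylindrical equal-area projection with standard parallels at ±30°. A cylindrical equal-area projection with standard parallel φ₀ has meridian scale h = cos φ / cos φ₀ and parallel scale k = cos φ₀ / cos φ (so areas are preserved, h·k = 1).
At 23.7°: h = 1.057, k = 0.9458; principal scales a = 1.057, b = 0.9458.
sin(ω/2) = (a − b)/(a + b) = 0.1115/2.003 = 0.05568, so ω = 2 arcsin(0.05568) ≈ 6.4°.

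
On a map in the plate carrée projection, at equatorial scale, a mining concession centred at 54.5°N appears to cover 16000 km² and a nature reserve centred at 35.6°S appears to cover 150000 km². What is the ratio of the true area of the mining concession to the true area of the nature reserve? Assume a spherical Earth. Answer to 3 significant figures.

0.0762

Plate carrée has h = 1 and k = sec φ, giving areal scale sec φ; true area = (apparent area) · cos φ.
True area of mining concession: 16000 × cos(54.5°) = 16000 × 0.5807 = 9291 km².
True area of nature reserve: 150000 × cos(35.6°) = 150000 × 0.8131 = 122000 km².
Ratio = 9291 / 122000 ≈ 0.0762.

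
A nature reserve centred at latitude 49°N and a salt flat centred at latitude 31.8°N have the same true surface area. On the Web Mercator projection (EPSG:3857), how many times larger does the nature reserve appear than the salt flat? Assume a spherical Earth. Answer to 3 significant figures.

Mercator is conformal with k = sec φ, so areal scale = k² = sec²φ.
At 49°: sec²(49°) = 1/0.6561² = 2.323.
At 31.8°: sec²(31.8°) = 1/0.8499² = 1.384.
Ratio = 2.323/1.384 = cos²(31.8°)/cos²(49°) ≈ 1.68.

1.68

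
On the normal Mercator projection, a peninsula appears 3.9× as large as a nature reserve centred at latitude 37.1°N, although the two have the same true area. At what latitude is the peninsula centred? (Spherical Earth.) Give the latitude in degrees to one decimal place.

66.2°

For equal true areas on Mercator, apparent areas scale as sec²φ, so the ratio is cos²φ₂ / cos²φ₁.
cos²φ₂ / cos²φ₁ = 3.9  ⇒  cos φ₁ = cos 37.1° / √3.9 = 0.7976/1.975 = 0.4039.
φ₁ = arccos(0.4039) ≈ 66.2°.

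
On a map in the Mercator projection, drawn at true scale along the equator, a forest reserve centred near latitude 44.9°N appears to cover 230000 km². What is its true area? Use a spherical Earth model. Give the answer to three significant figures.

115000 km²

The Mercator projection is conformal; its linear scale factor is the same in every direction and equals sec φ = 1/cos φ.
Areal scale = k² = sec²φ = 1/cos²(44.9°) = 1/0.7083² = 1.993.
True area = apparent / (areal scale) = 230000 / 1.993 ≈ 115000 km².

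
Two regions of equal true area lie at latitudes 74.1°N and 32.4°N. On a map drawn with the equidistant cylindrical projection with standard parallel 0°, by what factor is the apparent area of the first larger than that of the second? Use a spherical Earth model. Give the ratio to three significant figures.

3.08

For the equirectangular projection with φ₀ = 0 (plate carrée), h = 1 along meridians and k = sec φ along parallels.
Areal scale at 74.1°: h·k = 1.000 × 3.650 = 3.650.
Areal scale at 32.4°: h·k = 1.000 × 1.184 = 1.184.
Ratio = 3.650/1.184 ≈ 3.08.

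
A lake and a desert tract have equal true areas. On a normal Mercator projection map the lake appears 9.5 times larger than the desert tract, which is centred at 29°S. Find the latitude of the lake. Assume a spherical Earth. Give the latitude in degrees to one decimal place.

For equal true areas on Mercator, apparent areas scale as sec²φ, so the ratio is cos²φ₂ / cos²φ₁.
cos²φ₂ / cos²φ₁ = 9.5  ⇒  cos φ₁ = cos 29° / √9.5 = 0.8746/3.082 = 0.2838.
φ₁ = arccos(0.2838) ≈ 73.5°.

73.5°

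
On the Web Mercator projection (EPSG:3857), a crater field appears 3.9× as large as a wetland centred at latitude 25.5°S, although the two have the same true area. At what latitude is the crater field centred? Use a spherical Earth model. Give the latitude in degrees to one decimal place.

62.8°

For equal true areas on Mercator, apparent areas scale as sec²φ, so the ratio is cos²φ₂ / cos²φ₁.
cos²φ₂ / cos²φ₁ = 3.9  ⇒  cos φ₁ = cos 25.5° / √3.9 = 0.9026/1.975 = 0.4570.
φ₁ = arccos(0.4570) ≈ 62.8°.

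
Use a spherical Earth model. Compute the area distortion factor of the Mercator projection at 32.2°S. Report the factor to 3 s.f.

For Mercator, h = k = sec φ (a conformal cylindrical projection has a single point scale, 1/cos φ).
Areal scale = k² = sec²φ = 1/cos²(32.2°) = 1/0.8462² = 1.397.

1.40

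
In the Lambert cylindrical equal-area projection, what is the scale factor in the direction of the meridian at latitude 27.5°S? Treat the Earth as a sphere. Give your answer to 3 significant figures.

0.887

The Lambert cylindrical equal-area projection is the cylindrical equal-area projection with its standard parallel at the equator (φ₀ = 0). A cylindrical equal-area projection with standard parallel φ₀ has meridian scale h = cos φ / cos φ₀ and parallel scale k = cos φ₀ / cos φ (so areas are preserved, h·k = 1).
h = cos 27.5° / cos 0° = 0.8870/1.000 = 0.8870.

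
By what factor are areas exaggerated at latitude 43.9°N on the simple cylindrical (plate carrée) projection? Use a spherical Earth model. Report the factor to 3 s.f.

In the plate carrée (x = Rλ, y = Rφ), meridians are true-scale (h = 1) and parallels are stretched by k = sec φ.
Areal scale = h·k = 1 × sec φ; at 43.9°, h = 1.000, k = 1.388, so h·k = 1.388.

1.39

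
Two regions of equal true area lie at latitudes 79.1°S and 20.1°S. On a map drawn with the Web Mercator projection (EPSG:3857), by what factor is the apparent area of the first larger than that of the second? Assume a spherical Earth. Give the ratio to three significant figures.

24.7

Mercator is conformal with k = sec φ, so areal scale = k² = sec²φ.
At 79.1°: sec²(79.1°) = 1/0.1891² = 27.97.
At 20.1°: sec²(20.1°) = 1/0.9391² = 1.134.
Ratio = 27.97/1.134 = cos²(20.1°)/cos²(79.1°) ≈ 24.7.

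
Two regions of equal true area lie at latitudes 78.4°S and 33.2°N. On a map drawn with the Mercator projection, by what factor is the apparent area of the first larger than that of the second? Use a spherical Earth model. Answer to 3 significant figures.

17.3

Mercator is conformal with k = sec φ, so areal scale = k² = sec²φ.
At 78.4°: sec²(78.4°) = 1/0.2011² = 24.73.
At 33.2°: sec²(33.2°) = 1/0.8368² = 1.428.
Ratio = 24.73/1.428 = cos²(33.2°)/cos²(78.4°) ≈ 17.3.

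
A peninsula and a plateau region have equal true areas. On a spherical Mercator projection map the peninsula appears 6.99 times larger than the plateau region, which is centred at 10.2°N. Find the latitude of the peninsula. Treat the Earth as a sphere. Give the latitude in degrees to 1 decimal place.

68.1°

On Mercator, (apparent₁)/(apparent₂) = sec²φ₁ / sec²φ₂ when true areas are equal.
cos²φ₂ / cos²φ₁ = 6.99  ⇒  cos φ₁ = cos 10.2° / √6.99 = 0.9842/2.644 = 0.3723.
φ₁ = arccos(0.3723) ≈ 68.1°.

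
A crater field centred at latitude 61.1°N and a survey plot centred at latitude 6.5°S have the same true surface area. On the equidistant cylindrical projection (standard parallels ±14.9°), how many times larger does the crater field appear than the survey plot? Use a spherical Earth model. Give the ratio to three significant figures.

The equidistant cylindrical projection with φ₀ = 14.9° has h = 1 (meridians true) and k = cos φ₀ / cos φ along parallels.
Areal scale at 61.1°: h·k = 1.000 × 2.000 = 2.000.
Areal scale at 6.5°: h·k = 1.000 × 0.9726 = 0.9726.
Ratio = 2.000/0.9726 ≈ 2.06.

2.06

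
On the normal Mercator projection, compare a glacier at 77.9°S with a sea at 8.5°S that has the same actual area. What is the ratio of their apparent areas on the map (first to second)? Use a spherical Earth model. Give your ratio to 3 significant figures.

Mercator is conformal with k = sec φ, so areal scale = k² = sec²φ.
At 77.9°: sec²(77.9°) = 1/0.2096² = 22.76.
At 8.5°: sec²(8.5°) = 1/0.9890² = 1.022.
Ratio = 22.76/1.022 = cos²(8.5°)/cos²(77.9°) ≈ 22.3.

22.3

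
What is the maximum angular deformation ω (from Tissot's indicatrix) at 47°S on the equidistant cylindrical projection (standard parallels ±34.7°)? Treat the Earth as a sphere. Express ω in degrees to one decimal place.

10.7°

With standard parallel φ₀ = 34.7°, the equirectangular projection gives x = Rλ cos φ₀, y = Rφ, so h = 1 and k = cos 34.7° / cos φ.
At 47°: h = 1.000, k = 1.205; principal scales a = 1.205, b = 1.000.
sin(ω/2) = (a − b)/(a + b) = 0.2055/2.205 = 0.09317, so ω = 2 arcsin(0.09317) ≈ 10.7°.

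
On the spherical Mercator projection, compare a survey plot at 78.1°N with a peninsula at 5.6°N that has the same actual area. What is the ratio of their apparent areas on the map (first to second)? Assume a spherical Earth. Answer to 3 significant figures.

23.3

On Mercator, area is exaggerated by sec²φ = 1/cos²φ.
At 78.1°: sec²(78.1°) = 1/0.2062² = 23.52.
At 5.6°: sec²(5.6°) = 1/0.9952² = 1.010.
Ratio = 23.52/1.010 = cos²(5.6°)/cos²(78.1°) ≈ 23.3.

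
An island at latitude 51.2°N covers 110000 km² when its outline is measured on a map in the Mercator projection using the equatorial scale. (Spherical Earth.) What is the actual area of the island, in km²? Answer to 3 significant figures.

43200 km²

The Mercator projection is conformal; its linear scale factor is the same in every direction and equals sec φ = 1/cos φ.
Areal scale = k² = sec²φ = 1/cos²(51.2°) = 1/0.6266² = 2.547.
True area = apparent / (areal scale) = 110000 / 2.547 ≈ 43200 km².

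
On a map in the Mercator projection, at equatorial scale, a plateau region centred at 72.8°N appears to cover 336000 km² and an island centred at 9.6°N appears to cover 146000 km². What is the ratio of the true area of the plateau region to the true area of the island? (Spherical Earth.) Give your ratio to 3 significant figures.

0.207

Since Mercator area scale is 1/cos²φ, the true area equals the apparent area multiplied by cos²φ.
True area of plateau region: 336000 × cos²(72.8°) = 336000 × 0.08744 = 29380 km².
True area of island: 146000 × cos²(9.6°) = 146000 × 0.9722 = 141900 km².
Ratio = 29380 / 141900 ≈ 0.207.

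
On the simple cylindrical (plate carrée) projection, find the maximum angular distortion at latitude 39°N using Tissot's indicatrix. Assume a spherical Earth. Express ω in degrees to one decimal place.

14.4°

Plate carrée maps x = Rλ, y = Rφ. The meridian scale is h = 1 and the parallel scale is k = 1/cos φ = sec φ.
At 39°: h = 1.000, k = 1.287; principal scales a = 1.287, b = 1.000.
sin(ω/2) = (a − b)/(a + b) = 0.2868/2.287 = 0.1254, so ω = 2 arcsin(0.1254) ≈ 14.4°.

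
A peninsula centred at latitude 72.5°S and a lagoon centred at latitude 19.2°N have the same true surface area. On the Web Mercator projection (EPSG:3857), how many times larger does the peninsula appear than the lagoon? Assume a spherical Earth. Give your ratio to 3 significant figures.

9.86

Mercator is conformal with k = sec φ, so areal scale = k² = sec²φ.
At 72.5°: sec²(72.5°) = 1/0.3007² = 11.06.
At 19.2°: sec²(19.2°) = 1/0.9444² = 1.121.
Ratio = 11.06/1.121 = cos²(19.2°)/cos²(72.5°) ≈ 9.86.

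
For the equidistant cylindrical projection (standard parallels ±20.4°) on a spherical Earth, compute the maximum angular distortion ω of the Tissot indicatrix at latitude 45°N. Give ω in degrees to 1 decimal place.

16.1°

In the equirectangular projection with standard parallel φ₀ = 20.4° (x = Rλ cos φ₀, y = Rφ), meridians are true-scale (h = 1) and the parallel scale is k = cos φ₀ / cos φ.
At 45°: h = 1.000, k = 1.326; principal scales a = 1.326, b = 1.000.
sin(ω/2) = (a − b)/(a + b) = 0.3255/2.326 = 0.1400, so ω = 2 arcsin(0.1400) ≈ 16.1°.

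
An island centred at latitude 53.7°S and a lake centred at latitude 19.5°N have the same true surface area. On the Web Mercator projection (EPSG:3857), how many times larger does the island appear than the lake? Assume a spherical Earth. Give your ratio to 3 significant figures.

On Mercator, area is exaggerated by sec²φ = 1/cos²φ.
At 53.7°: sec²(53.7°) = 1/0.5920² = 2.853.
At 19.5°: sec²(19.5°) = 1/0.9426² = 1.125.
Ratio = 2.853/1.125 = cos²(19.5°)/cos²(53.7°) ≈ 2.54.

2.54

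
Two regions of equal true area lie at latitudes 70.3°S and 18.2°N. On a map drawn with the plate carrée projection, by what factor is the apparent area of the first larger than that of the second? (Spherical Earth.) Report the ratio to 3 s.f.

For the equirectangular projection with φ₀ = 0 (plate carrée), h = 1 along meridians and k = sec φ along parallels.
Areal scale at 70.3°: h·k = 1.000 × 2.967 = 2.967.
Areal scale at 18.2°: h·k = 1.000 × 1.053 = 1.053.
Ratio = 2.967/1.053 ≈ 2.82.

2.82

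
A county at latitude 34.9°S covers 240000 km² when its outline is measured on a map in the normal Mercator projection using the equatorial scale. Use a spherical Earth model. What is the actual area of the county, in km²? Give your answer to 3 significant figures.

Mercator is conformal, so the point scale is isotropic: h = k = sec φ = 1/cos φ.
Areal scale = k² = sec²φ = 1/cos²(34.9°) = 1/0.8202² = 1.487.
True area = apparent / (areal scale) = 240000 / 1.487 ≈ 161000 km².

161000 km²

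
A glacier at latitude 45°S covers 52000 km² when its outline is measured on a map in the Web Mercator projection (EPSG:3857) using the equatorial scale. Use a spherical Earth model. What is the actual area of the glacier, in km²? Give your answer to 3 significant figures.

The Mercator projection is conformal; its linear scale factor is the same in every direction and equals sec φ = 1/cos φ.
Areal scale = k² = sec²φ = 1/cos²(45°) = 1/0.7071² = 2.000.
True area = apparent / (areal scale) = 52000 / 2.000 ≈ 26000 km².

26000 km²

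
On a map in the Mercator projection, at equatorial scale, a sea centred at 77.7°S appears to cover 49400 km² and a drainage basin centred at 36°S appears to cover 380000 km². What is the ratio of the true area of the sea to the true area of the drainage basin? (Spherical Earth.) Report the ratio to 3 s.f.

0.00901

On Mercator the areal scale is sec²φ, so true area = apparent × cos²φ.
True area of sea: 49400 × cos²(77.7°) = 49400 × 0.04538 = 2242 km².
True area of drainage basin: 380000 × cos²(36°) = 380000 × 0.6545 = 248700 km².
Ratio = 2242 / 248700 ≈ 0.00901.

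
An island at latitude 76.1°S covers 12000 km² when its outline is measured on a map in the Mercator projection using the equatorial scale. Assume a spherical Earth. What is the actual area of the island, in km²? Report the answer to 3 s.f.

Mercator is conformal, so the point scale is isotropic: h = k = sec φ = 1/cos φ.
Areal scale = k² = sec²φ = 1/cos²(76.1°) = 1/0.2402² = 17.33.
True area = apparent / (areal scale) = 12000 / 17.33 ≈ 693 km².

693 km²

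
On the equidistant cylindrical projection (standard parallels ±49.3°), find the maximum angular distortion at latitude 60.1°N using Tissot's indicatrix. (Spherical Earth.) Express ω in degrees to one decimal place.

15.3°

With standard parallel φ₀ = 49.3°, the equirectangular projection gives x = Rλ cos φ₀, y = Rφ, so h = 1 and k = cos 49.3° / cos φ.
At 60.1°: h = 1.000, k = 1.308; principal scales a = 1.308, b = 1.000.
sin(ω/2) = (a − b)/(a + b) = 0.3082/2.308 = 0.1335, so ω = 2 arcsin(0.1335) ≈ 15.3°.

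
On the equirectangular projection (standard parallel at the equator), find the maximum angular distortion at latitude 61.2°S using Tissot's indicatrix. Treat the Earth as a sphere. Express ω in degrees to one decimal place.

40.9°

Plate carrée maps x = Rλ, y = Rφ. The meridian scale is h = 1 and the parallel scale is k = 1/cos φ = sec φ.
At 61.2°: h = 1.000, k = 2.076; principal scales a = 2.076, b = 1.000.
sin(ω/2) = (a − b)/(a + b) = 1.076/3.076 = 0.3498, so ω = 2 arcsin(0.3498) ≈ 40.9°.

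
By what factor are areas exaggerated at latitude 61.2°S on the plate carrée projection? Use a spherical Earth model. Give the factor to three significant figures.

Plate carrée maps x = Rλ, y = Rφ. The meridian scale is h = 1 and the parallel scale is k = 1/cos φ = sec φ.
Areal scale = h·k = 1 × sec φ; at 61.2°, h = 1.000, k = 2.076, so h·k = 2.076.

2.08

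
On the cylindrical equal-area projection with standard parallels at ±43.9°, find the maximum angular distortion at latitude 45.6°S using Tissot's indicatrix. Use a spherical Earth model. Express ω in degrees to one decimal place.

3.4°

Cylindrical equal-area (φ₀ = 43.9°): h = cos φ / cos 43.9° along meridians, k = cos 43.9° / cos φ along parallels; h·k = 1.
At 45.6°: h = 0.9710, k = 1.030; principal scales a = 1.030, b = 0.9710.
sin(ω/2) = (a − b)/(a + b) = 0.05884/2.001 = 0.02941, so ω = 2 arcsin(0.02941) ≈ 3.4°.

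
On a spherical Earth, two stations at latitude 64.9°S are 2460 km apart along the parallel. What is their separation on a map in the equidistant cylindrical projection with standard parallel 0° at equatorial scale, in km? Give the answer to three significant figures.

Plate carrée maps x = Rλ, y = Rφ. The meridian scale is h = 1 and the parallel scale is k = 1/cos φ = sec φ.
Along the parallel, k = sec 64.9° = 1/0.4242 = 2.357.
Map distance = 2460 × 2.357 ≈ 5800 km.

5800 km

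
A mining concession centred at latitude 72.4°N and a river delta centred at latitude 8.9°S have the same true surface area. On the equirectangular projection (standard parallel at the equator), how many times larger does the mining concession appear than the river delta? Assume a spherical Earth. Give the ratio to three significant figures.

3.27

Plate carrée maps x = Rλ, y = Rφ. The meridian scale is h = 1 and the parallel scale is k = 1/cos φ = sec φ.
Areal scale at 72.4°: h·k = 1.000 × 3.307 = 3.307.
Areal scale at 8.9°: h·k = 1.000 × 1.012 = 1.012.
Ratio = 3.307/1.012 ≈ 3.27.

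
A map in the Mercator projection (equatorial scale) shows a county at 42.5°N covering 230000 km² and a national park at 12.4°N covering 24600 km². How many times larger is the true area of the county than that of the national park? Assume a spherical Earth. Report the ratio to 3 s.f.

5.33

Mercator's areal exaggeration is sec²φ; hence true area = (apparent area) · cos²φ.
True area of county: 230000 × cos²(42.5°) = 230000 × 0.5436 = 125000 km².
True area of national park: 24600 × cos²(12.4°) = 24600 × 0.9539 = 23470 km².
Ratio = 125000 / 23470 ≈ 5.33.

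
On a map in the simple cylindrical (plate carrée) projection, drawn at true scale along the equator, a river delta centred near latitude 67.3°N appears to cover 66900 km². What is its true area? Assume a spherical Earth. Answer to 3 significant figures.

Plate carrée maps x = Rλ, y = Rφ. The meridian scale is h = 1 and the parallel scale is k = 1/cos φ = sec φ.
Areal scale = h·k = 1 × sec φ; at 67.3°, h = 1.000, k = 2.591, so h·k = 2.591.
True area = apparent / (areal scale) = 66900 / 2.591 ≈ 25800 km².

25800 km²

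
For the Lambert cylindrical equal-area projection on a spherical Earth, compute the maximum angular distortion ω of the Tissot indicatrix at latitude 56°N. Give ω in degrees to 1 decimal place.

63.1°

The Lambert cylindrical equal-area projection is the cylindrical equal-area projection with its standard parallel at the equator (φ₀ = 0). A cylindrical equal-area projection with standard parallel φ₀ has meridian scale h = cos φ / cos φ₀ and parallel scale k = cos φ₀ / cos φ (so areas are preserved, h·k = 1).
At 56°: h = 0.5592, k = 1.788; principal scales a = 1.788, b = 0.5592.
sin(ω/2) = (a − b)/(a + b) = 1.229/2.347 = 0.5236, so ω = 2 arcsin(0.5236) ≈ 63.1°.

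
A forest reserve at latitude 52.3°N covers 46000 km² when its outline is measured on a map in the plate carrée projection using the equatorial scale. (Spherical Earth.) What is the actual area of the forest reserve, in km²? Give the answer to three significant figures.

For the equirectangular projection with φ₀ = 0 (plate carrée), h = 1 along meridians and k = sec φ along parallels.
Areal scale = h·k = 1 × sec φ; at 52.3°, h = 1.000, k = 1.635, so h·k = 1.635.
True area = apparent / (areal scale) = 46000 / 1.635 ≈ 28100 km².

28100 km²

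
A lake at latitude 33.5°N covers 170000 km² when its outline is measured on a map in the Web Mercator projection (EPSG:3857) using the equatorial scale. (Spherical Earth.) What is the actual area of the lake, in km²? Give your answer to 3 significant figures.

118000 km²

The Mercator projection is conformal; its linear scale factor is the same in every direction and equals sec φ = 1/cos φ.
Areal scale = k² = sec²φ = 1/cos²(33.5°) = 1/0.8339² = 1.438.
True area = apparent / (areal scale) = 170000 / 1.438 ≈ 118000 km².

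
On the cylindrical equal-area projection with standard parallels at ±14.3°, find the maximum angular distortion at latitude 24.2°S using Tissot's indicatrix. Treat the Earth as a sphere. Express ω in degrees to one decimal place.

For cylindrical equal-area with standard parallel φ₀, h = cos φ / cos φ₀ and k = cos φ₀ / cos φ, so h·k = 1.
At 24.2°: h = 0.9413, k = 1.062; principal scales a = 1.062, b = 0.9413.
sin(ω/2) = (a − b)/(a + b) = 0.1211/2.004 = 0.06044, so ω = 2 arcsin(0.06044) ≈ 6.9°.

6.9°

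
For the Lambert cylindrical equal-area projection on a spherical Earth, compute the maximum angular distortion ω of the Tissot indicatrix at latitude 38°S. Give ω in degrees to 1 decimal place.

The Lambert cylindrical equal-area projection is the cylindrical equal-area projection with its standard parallel at the equator (φ₀ = 0). For cylindrical equal-area with standard parallel φ₀, h = cos φ / cos φ₀ and k = cos φ₀ / cos φ, so h·k = 1.
At 38°: h = 0.7880, k = 1.269; principal scales a = 1.269, b = 0.7880.
sin(ω/2) = (a − b)/(a + b) = 0.4810/2.057 = 0.2338, so ω = 2 arcsin(0.2338) ≈ 27.0°.

27.0°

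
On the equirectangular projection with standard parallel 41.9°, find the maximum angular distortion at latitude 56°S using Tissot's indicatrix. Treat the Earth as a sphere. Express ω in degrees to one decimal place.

16.3°

The equidistant cylindrical projection with φ₀ = 41.9° has h = 1 (meridians true) and k = cos φ₀ / cos φ along parallels.
At 56°: h = 1.000, k = 1.331; principal scales a = 1.331, b = 1.000.
sin(ω/2) = (a − b)/(a + b) = 0.3310/2.331 = 0.1420, so ω = 2 arcsin(0.1420) ≈ 16.3°.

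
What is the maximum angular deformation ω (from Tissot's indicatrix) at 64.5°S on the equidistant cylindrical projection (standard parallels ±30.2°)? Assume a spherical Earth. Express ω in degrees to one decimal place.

39.1°

With standard parallel φ₀ = 30.2°, the equirectangular projection gives x = Rλ cos φ₀, y = Rφ, so h = 1 and k = cos 30.2° / cos φ.
At 64.5°: h = 1.000, k = 2.008; principal scales a = 2.008, b = 1.000.
sin(ω/2) = (a − b)/(a + b) = 1.008/3.008 = 0.3350, so ω = 2 arcsin(0.3350) ≈ 39.1°.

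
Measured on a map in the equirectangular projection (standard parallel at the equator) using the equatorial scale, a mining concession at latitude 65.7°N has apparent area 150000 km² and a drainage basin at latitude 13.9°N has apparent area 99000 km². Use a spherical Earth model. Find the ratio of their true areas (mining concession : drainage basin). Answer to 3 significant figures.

0.642

Plate carrée has h = 1 and k = sec φ, giving areal scale sec φ; true area = (apparent area) · cos φ.
True area of mining concession: 150000 × cos(65.7°) = 150000 × 0.4115 = 61730 km².
True area of drainage basin: 99000 × cos(13.9°) = 99000 × 0.9707 = 96100 km².
Ratio = 61730 / 96100 ≈ 0.642.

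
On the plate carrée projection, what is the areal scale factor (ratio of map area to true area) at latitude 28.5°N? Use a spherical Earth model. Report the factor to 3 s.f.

Plate carrée maps x = Rλ, y = Rφ. The meridian scale is h = 1 and the parallel scale is k = 1/cos φ = sec φ.
Areal scale = h·k = 1 × sec φ; at 28.5°, h = 1.000, k = 1.138, so h·k = 1.138.

1.14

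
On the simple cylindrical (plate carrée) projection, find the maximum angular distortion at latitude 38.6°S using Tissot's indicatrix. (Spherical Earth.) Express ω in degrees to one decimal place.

Plate carrée maps x = Rλ, y = Rφ. The meridian scale is h = 1 and the parallel scale is k = 1/cos φ = sec φ.
At 38.6°: h = 1.000, k = 1.280; principal scales a = 1.280, b = 1.000.
sin(ω/2) = (a − b)/(a + b) = 0.2796/2.280 = 0.1226, so ω = 2 arcsin(0.1226) ≈ 14.1°.

14.1°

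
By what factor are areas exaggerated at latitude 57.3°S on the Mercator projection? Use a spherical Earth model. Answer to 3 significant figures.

The Mercator projection is conformal; its linear scale factor is the same in every direction and equals sec φ = 1/cos φ.
Areal scale = k² = sec²φ = 1/cos²(57.3°) = 1/0.5402² = 3.426.

3.43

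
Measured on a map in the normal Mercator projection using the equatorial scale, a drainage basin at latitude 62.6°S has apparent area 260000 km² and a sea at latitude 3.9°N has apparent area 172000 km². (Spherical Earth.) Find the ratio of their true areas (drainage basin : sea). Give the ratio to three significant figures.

0.322

Since Mercator area scale is 1/cos²φ, the true area equals the apparent area multiplied by cos²φ.
True area of drainage basin: 260000 × cos²(62.6°) = 260000 × 0.2118 = 55060 km².
True area of sea: 172000 × cos²(3.9°) = 172000 × 0.9954 = 171200 km².
Ratio = 55060 / 171200 ≈ 0.322.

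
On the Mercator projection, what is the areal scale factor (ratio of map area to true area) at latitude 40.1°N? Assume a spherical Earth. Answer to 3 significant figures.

1.71

For Mercator, h = k = sec φ (a conformal cylindrical projection has a single point scale, 1/cos φ).
Areal scale = k² = sec²φ = 1/cos²(40.1°) = 1/0.7649² = 1.709.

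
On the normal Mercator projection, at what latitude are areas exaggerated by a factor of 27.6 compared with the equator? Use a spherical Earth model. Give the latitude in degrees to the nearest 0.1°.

Mercator areal scale is sec²φ.
sec²φ = 27.6  ⇒  cos²φ = 0.03623  ⇒  cos φ = 0.1903.
φ = arccos(0.1903) ≈ 79.0°.

79.0°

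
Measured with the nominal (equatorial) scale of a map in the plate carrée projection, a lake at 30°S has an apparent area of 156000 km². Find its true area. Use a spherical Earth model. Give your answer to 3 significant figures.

135000 km²

In the plate carrée (x = Rλ, y = Rφ), meridians are true-scale (h = 1) and parallels are stretched by k = sec φ.
Areal scale = h·k = 1 × sec φ; at 30°, h = 1.000, k = 1.155, so h·k = 1.155.
True area = apparent / (areal scale) = 156000 / 1.155 ≈ 135000 km².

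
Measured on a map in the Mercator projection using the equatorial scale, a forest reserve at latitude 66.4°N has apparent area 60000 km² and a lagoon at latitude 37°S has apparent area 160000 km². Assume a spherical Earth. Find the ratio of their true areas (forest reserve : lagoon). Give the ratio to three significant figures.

Since Mercator area scale is 1/cos²φ, the true area equals the apparent area multiplied by cos²φ.
True area of forest reserve: 60000 × cos²(66.4°) = 60000 × 0.1603 = 9617 km².
True area of lagoon: 160000 × cos²(37°) = 160000 × 0.6378 = 102100 km².
Ratio = 9617 / 102100 ≈ 0.0942.

0.0942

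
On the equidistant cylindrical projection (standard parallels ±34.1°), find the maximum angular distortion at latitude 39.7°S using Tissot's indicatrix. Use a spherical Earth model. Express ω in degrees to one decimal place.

The equidistant cylindrical projection with φ₀ = 34.1° has h = 1 (meridians true) and k = cos φ₀ / cos φ along parallels.
At 39.7°: h = 1.000, k = 1.076; principal scales a = 1.076, b = 1.000.
sin(ω/2) = (a − b)/(a + b) = 0.07624/2.076 = 0.03672, so ω = 2 arcsin(0.03672) ≈ 4.2°.

4.2°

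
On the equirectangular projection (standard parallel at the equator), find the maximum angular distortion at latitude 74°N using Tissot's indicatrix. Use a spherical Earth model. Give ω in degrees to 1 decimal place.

69.2°

In the plate carrée (x = Rλ, y = Rφ), meridians are true-scale (h = 1) and parallels are stretched by k = sec φ.
At 74°: h = 1.000, k = 3.628; principal scales a = 3.628, b = 1.000.
sin(ω/2) = (a − b)/(a + b) = 2.628/4.628 = 0.5678, so ω = 2 arcsin(0.5678) ≈ 69.2°.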